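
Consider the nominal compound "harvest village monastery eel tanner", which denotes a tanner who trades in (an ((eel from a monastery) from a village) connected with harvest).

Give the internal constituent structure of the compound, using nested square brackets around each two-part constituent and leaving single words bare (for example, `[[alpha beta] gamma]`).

Overall it is a kind of tanner; the modifier is "harvest village monastery eel".
Inside "harvest village monastery eel": head "eel" (specifically "village monastery eel"), modifier "harvest".
Inside "village monastery eel": head "eel" (specifically "monastery eel"), modifier "village".
Inside "monastery eel": head "eel", modifier "monastery".
Assembled: [[harvest [village [monastery eel]]] tanner].

[[harvest [village [monastery eel]]] tanner]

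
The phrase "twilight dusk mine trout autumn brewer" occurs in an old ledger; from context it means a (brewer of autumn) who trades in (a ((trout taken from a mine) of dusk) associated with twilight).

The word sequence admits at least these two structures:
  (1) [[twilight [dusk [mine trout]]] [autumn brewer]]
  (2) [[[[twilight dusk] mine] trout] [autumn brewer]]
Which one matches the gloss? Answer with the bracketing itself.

[[twilight [dusk [mine trout]]] [autumn brewer]]

The paraphrase's head is the "brewer" part ("autumn brewer"); its modifier is "twilight dusk mine trout".
That top-level split, carried through the inner groups, gives [[twilight [dusk [mine trout]]] [autumn brewer]].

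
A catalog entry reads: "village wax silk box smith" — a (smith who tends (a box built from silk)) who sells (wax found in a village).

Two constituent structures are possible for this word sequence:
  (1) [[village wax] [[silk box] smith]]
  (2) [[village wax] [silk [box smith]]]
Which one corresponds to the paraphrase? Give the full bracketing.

[[village wax] [[silk box] smith]]

The paraphrase's head is the "smith" part ("silk box smith"); its modifier is "village wax".
That top-level split, carried through the inner groups, gives [[village wax] [[silk box] smith]].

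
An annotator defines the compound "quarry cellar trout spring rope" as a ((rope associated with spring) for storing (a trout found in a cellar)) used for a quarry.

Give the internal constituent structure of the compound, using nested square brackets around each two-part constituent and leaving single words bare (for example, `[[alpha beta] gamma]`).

[quarry [[cellar trout] [spring rope]]]

Whole compound: head "rope" (specifically "cellar trout spring rope"), modifier "quarry".
Within "cellar trout spring rope", the head is "rope" (specifically "spring rope") and the modifier is "cellar trout".
Within "cellar trout", the head is "trout" and the modifier is "cellar".
Within "spring rope", the head is "rope" and the modifier is "spring".
Assembled: [quarry [[cellar trout] [spring rope]]].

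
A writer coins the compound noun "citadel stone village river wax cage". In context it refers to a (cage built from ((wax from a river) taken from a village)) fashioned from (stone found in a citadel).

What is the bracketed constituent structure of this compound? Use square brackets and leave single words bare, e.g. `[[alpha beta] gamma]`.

Overall it is a kind of cage (specifically "village river wax cage"); the modifier is "citadel stone".
Inside "citadel stone": head "stone", modifier "citadel".
Inside "village river wax cage": head "cage", modifier "village river wax".
Inside "village river wax": head "wax" (specifically "river wax"), modifier "village".
Inside "river wax": head "wax", modifier "river".
Putting it together: [[citadel stone] [[village [river wax]] cage]].

[[citadel stone] [[village [river wax]] cage]]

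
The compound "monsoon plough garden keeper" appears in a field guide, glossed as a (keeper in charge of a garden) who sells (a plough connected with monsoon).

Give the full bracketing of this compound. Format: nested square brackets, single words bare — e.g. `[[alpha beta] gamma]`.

At the top level: head "keeper" (specifically "garden keeper"); modifier "monsoon plough".
"monsoon plough" → head "plough", modifier "monsoon".
"garden keeper" → head "keeper", modifier "garden".
So the structure is [[monsoon plough] [garden keeper]].

[[monsoon plough] [garden keeper]]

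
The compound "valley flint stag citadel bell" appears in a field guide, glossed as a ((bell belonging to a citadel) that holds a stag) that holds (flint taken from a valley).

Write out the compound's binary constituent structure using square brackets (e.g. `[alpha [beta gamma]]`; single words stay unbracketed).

The outermost head in the paraphrase is "bell" (specifically "stag citadel bell"), modified by "valley flint".
"valley flint" → head "flint", modifier "valley".
"stag citadel bell" → head "bell" (specifically "citadel bell"), modifier "stag".
"citadel bell" → head "bell", modifier "citadel".
Putting it together: [[valley flint] [stag [citadel bell]]].

[[valley flint] [stag [citadel bell]]]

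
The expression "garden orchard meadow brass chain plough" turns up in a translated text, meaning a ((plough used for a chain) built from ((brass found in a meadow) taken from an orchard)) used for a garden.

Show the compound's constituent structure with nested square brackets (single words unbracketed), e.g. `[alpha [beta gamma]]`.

Overall it is a kind of plough (specifically "orchard meadow brass chain plough"); the modifier is "garden".
Inside "orchard meadow brass chain plough": head "plough" (specifically "chain plough"), modifier "orchard meadow brass".
Inside "orchard meadow brass": head "brass" (specifically "meadow brass"), modifier "orchard".
Inside "meadow brass": head "brass", modifier "meadow".
Inside "chain plough": head "plough", modifier "chain".
Assembled: [garden [[orchard [meadow brass]] [chain plough]]].

[garden [[orchard [meadow brass]] [chain plough]]]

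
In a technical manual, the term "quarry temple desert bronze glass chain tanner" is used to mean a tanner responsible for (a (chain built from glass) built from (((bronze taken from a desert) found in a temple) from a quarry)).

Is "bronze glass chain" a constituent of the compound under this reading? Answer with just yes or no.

The top-level split is [quarry temple desert bronze glass chain] [tanner]; the full structure is [[[quarry [temple [desert bronze]]] [glass chain]] tanner].
"bronze glass chain" straddles a constituent boundary, so it is not a single unit.

no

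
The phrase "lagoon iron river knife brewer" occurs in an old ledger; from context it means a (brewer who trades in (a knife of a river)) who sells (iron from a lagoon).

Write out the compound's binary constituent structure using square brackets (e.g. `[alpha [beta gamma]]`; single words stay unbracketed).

Overall it is a kind of brewer (specifically "river knife brewer"); the modifier is "lagoon iron".
"lagoon iron" → head "iron", modifier "lagoon".
"river knife brewer" → head "brewer", modifier "river knife".
"river knife" → head "knife", modifier "river".
Putting it together: [[lagoon iron] [[river knife] brewer]].

[[lagoon iron] [[river knife] brewer]]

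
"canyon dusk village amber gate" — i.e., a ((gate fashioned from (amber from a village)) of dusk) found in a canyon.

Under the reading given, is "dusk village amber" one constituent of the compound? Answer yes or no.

no

The top-level split is [canyon] [dusk village amber gate]; the full structure is [canyon [dusk [[village amber] gate]]].
"dusk village amber" straddles a constituent boundary, so it is not a single unit.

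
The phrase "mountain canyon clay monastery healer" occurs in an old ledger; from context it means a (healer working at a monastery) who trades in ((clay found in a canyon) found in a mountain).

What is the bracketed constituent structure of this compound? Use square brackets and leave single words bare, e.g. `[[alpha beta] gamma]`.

Whole compound: head "healer" (specifically "monastery healer"), modifier "mountain canyon clay".
Inside "mountain canyon clay": head "clay" (specifically "canyon clay"), modifier "mountain".
Inside "canyon clay": head "clay", modifier "canyon".
Inside "monastery healer": head "healer", modifier "monastery".
Putting it together: [[mountain [canyon clay]] [monastery healer]].

[[mountain [canyon clay]] [monastery healer]]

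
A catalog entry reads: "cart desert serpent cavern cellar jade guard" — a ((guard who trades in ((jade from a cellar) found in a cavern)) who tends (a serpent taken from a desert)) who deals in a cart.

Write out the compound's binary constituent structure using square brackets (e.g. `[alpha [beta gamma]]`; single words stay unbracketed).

[cart [[desert serpent] [[cavern [cellar jade]] guard]]]

Whole compound: head "guard" (specifically "desert serpent cavern cellar jade guard"), modifier "cart".
"desert serpent cavern cellar jade guard" → head "guard" (specifically "cavern cellar jade guard"), modifier "desert serpent".
"desert serpent" → head "serpent", modifier "desert".
"cavern cellar jade guard" → head "guard", modifier "cavern cellar jade".
"cavern cellar jade" → head "jade" (specifically "cellar jade"), modifier "cavern".
"cellar jade" → head "jade", modifier "cellar".
Putting it together: [cart [[desert serpent] [[cavern [cellar jade]] guard]]].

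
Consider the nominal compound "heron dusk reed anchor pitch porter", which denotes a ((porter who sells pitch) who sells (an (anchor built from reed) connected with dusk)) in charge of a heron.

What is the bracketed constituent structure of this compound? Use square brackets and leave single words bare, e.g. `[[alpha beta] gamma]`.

[heron [[dusk [reed anchor]] [pitch porter]]]

Whole compound: head "porter" (specifically "dusk reed anchor pitch porter"), modifier "heron".
Inside "dusk reed anchor pitch porter": head "porter" (specifically "pitch porter"), modifier "dusk reed anchor".
Inside "dusk reed anchor": head "anchor" (specifically "reed anchor"), modifier "dusk".
Inside "reed anchor": head "anchor", modifier "reed".
Inside "pitch porter": head "porter", modifier "pitch".
Putting it together: [heron [[dusk [reed anchor]] [pitch porter]]].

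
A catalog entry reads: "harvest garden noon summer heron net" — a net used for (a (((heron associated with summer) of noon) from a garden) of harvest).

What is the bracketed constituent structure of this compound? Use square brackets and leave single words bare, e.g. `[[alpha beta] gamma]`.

Whole compound: head "net", modifier "harvest garden noon summer heron".
"harvest garden noon summer heron" → head "heron" (specifically "garden noon summer heron"), modifier "harvest".
"garden noon summer heron" → head "heron" (specifically "noon summer heron"), modifier "garden".
"noon summer heron" → head "heron" (specifically "summer heron"), modifier "noon".
"summer heron" → head "heron", modifier "summer".
So the structure is [[harvest [garden [noon [summer heron]]]] net].

[[harvest [garden [noon [summer heron]]]] net]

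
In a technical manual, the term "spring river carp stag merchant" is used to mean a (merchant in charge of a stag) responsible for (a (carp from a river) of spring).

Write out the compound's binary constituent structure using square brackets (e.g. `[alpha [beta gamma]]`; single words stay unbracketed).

[[spring [river carp]] [stag merchant]]

Whole compound: head "merchant" (specifically "stag merchant"), modifier "spring river carp".
Inside "spring river carp": head "carp" (specifically "river carp"), modifier "spring".
Inside "river carp": head "carp", modifier "river".
Inside "stag merchant": head "merchant", modifier "stag".
Putting it together: [[spring [river carp]] [stag merchant]].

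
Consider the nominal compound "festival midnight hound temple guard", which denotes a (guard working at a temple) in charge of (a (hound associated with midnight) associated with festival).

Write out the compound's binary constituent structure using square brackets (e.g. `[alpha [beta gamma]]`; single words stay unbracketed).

[[festival [midnight hound]] [temple guard]]

Overall it is a kind of guard (specifically "temple guard"); the modifier is "festival midnight hound".
Within "festival midnight hound", the head is "hound" (specifically "midnight hound") and the modifier is "festival".
Within "midnight hound", the head is "hound" and the modifier is "midnight".
Within "temple guard", the head is "guard" and the modifier is "temple".
So the structure is [[festival [midnight hound]] [temple guard]].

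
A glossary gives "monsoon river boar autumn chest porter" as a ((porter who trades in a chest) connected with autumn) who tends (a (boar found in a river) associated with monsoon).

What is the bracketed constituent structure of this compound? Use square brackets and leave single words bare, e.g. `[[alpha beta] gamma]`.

[[monsoon [river boar]] [autumn [chest porter]]]

Whole compound: head "porter" (specifically "autumn chest porter"), modifier "monsoon river boar".
"monsoon river boar" → head "boar" (specifically "river boar"), modifier "monsoon".
"river boar" → head "boar", modifier "river".
"autumn chest porter" → head "porter" (specifically "chest porter"), modifier "autumn".
"chest porter" → head "porter", modifier "chest".
Assembled: [[monsoon [river boar]] [autumn [chest porter]]].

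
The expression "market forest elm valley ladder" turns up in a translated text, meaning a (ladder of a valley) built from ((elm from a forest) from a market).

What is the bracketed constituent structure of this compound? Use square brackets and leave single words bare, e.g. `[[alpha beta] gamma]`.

Whole compound: head "ladder" (specifically "valley ladder"), modifier "market forest elm".
Within "market forest elm", the head is "elm" (specifically "forest elm") and the modifier is "market".
Within "forest elm", the head is "elm" and the modifier is "forest".
Within "valley ladder", the head is "ladder" and the modifier is "valley".
So the structure is [[market [forest elm]] [valley ladder]].

[[market [forest elm]] [valley ladder]]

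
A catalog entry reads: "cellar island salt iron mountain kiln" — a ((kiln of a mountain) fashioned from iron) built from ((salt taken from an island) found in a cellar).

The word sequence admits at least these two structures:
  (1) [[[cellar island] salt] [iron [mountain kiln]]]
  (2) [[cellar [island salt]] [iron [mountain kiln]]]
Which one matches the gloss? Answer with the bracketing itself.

[[cellar [island salt]] [iron [mountain kiln]]]

The paraphrase's head is the "kiln" part ("iron mountain kiln"); its modifier is "cellar island salt".
That top-level split, carried through the inner groups, gives [[cellar [island salt]] [iron [mountain kiln]]].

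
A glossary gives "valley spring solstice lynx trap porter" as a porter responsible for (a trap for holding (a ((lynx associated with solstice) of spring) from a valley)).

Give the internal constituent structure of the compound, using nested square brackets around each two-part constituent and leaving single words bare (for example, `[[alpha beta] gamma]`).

Whole compound: head "porter", modifier "valley spring solstice lynx trap".
"valley spring solstice lynx trap" → head "trap", modifier "valley spring solstice lynx".
"valley spring solstice lynx" → head "lynx" (specifically "spring solstice lynx"), modifier "valley".
"spring solstice lynx" → head "lynx" (specifically "solstice lynx"), modifier "spring".
"solstice lynx" → head "lynx", modifier "solstice".
Assembled: [[[valley [spring [solstice lynx]]] trap] porter].

[[[valley [spring [solstice lynx]]] trap] porter]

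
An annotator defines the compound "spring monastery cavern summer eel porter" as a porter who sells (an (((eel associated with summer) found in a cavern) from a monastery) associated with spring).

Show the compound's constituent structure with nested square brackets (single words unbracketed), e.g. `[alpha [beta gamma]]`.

[[spring [monastery [cavern [summer eel]]]] porter]

Overall it is a kind of porter; the modifier is "spring monastery cavern summer eel".
Inside "spring monastery cavern summer eel": head "eel" (specifically "monastery cavern summer eel"), modifier "spring".
Inside "monastery cavern summer eel": head "eel" (specifically "cavern summer eel"), modifier "monastery".
Inside "cavern summer eel": head "eel" (specifically "summer eel"), modifier "cavern".
Inside "summer eel": head "eel", modifier "summer".
Assembled: [[spring [monastery [cavern [summer eel]]]] porter].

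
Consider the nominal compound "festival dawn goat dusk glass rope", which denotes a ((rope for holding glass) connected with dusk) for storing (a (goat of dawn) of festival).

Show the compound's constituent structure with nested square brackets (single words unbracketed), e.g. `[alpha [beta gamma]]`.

At the top level: head "rope" (specifically "dusk glass rope"); modifier "festival dawn goat".
Inside "festival dawn goat": head "goat" (specifically "dawn goat"), modifier "festival".
Inside "dawn goat": head "goat", modifier "dawn".
Inside "dusk glass rope": head "rope" (specifically "glass rope"), modifier "dusk".
Inside "glass rope": head "rope", modifier "glass".
Assembled: [[festival [dawn goat]] [dusk [glass rope]]].

[[festival [dawn goat]] [dusk [glass rope]]]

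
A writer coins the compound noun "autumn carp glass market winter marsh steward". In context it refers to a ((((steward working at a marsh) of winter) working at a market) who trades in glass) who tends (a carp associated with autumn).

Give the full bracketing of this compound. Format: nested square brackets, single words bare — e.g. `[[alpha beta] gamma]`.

[[autumn carp] [glass [market [winter [marsh steward]]]]]

Whole compound: head "steward" (specifically "glass market winter marsh steward"), modifier "autumn carp".
Within "autumn carp", the head is "carp" and the modifier is "autumn".
Within "glass market winter marsh steward", the head is "steward" (specifically "market winter marsh steward") and the modifier is "glass".
Within "market winter marsh steward", the head is "steward" (specifically "winter marsh steward") and the modifier is "market".
Within "winter marsh steward", the head is "steward" (specifically "marsh steward") and the modifier is "winter".
Within "marsh steward", the head is "steward" and the modifier is "marsh".
Assembled: [[autumn carp] [glass [market [winter [marsh steward]]]]].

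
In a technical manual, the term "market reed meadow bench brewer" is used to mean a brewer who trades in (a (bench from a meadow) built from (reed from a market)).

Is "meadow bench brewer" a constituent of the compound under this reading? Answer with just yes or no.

The top-level split is [market reed meadow bench] [brewer]; the full structure is [[[market reed] [meadow bench]] brewer].
"meadow bench brewer" straddles a constituent boundary, so it is not a single unit.

no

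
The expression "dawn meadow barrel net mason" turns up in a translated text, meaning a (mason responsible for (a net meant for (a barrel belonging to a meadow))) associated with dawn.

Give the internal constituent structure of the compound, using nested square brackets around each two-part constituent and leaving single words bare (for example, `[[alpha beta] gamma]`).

Whole compound: head "mason" (specifically "meadow barrel net mason"), modifier "dawn".
Within "meadow barrel net mason", the head is "mason" and the modifier is "meadow barrel net".
Within "meadow barrel net", the head is "net" and the modifier is "meadow barrel".
Within "meadow barrel", the head is "barrel" and the modifier is "meadow".
Assembled: [dawn [[[meadow barrel] net] mason]].

[dawn [[[meadow barrel] net] mason]]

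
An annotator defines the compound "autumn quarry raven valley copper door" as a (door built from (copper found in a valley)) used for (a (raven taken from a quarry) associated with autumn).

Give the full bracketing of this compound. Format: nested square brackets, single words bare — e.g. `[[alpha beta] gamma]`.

Whole compound: head "door" (specifically "valley copper door"), modifier "autumn quarry raven".
"autumn quarry raven" → head "raven" (specifically "quarry raven"), modifier "autumn".
"quarry raven" → head "raven", modifier "quarry".
"valley copper door" → head "door", modifier "valley copper".
"valley copper" → head "copper", modifier "valley".
Assembled: [[autumn [quarry raven]] [[valley copper] door]].

[[autumn [quarry raven]] [[valley copper] door]]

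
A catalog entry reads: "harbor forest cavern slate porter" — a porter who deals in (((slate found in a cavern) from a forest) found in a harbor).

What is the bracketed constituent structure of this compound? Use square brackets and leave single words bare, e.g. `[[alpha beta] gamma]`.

The outermost head in the paraphrase is "porter", modified by "harbor forest cavern slate".
Inside "harbor forest cavern slate": head "slate" (specifically "forest cavern slate"), modifier "harbor".
Inside "forest cavern slate": head "slate" (specifically "cavern slate"), modifier "forest".
Inside "cavern slate": head "slate", modifier "cavern".
Assembled: [[harbor [forest [cavern slate]]] porter].

[[harbor [forest [cavern slate]]] porter]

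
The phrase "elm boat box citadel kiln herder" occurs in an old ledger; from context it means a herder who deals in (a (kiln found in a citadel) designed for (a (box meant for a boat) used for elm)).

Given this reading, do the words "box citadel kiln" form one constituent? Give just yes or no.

The top-level split is [elm boat box citadel kiln] [herder]; the full structure is [[[elm [boat box]] [citadel kiln]] herder].
"box citadel kiln" straddles a constituent boundary, so it is not a single unit.

no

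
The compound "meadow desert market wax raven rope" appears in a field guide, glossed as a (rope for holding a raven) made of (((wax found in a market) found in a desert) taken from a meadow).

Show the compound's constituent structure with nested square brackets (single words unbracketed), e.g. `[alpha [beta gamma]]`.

[[meadow [desert [market wax]]] [raven rope]]

At the top level: head "rope" (specifically "raven rope"); modifier "meadow desert market wax".
Inside "meadow desert market wax": head "wax" (specifically "desert market wax"), modifier "meadow".
Inside "desert market wax": head "wax" (specifically "market wax"), modifier "desert".
Inside "market wax": head "wax", modifier "market".
Inside "raven rope": head "rope", modifier "raven".
So the structure is [[meadow [desert [market wax]]] [raven rope]].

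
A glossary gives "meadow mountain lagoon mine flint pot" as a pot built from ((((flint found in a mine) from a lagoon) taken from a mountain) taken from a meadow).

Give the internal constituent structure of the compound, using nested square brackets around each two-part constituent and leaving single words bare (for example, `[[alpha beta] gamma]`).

[[meadow [mountain [lagoon [mine flint]]]] pot]

At the top level: head "pot"; modifier "meadow mountain lagoon mine flint".
Inside "meadow mountain lagoon mine flint": head "flint" (specifically "mountain lagoon mine flint"), modifier "meadow".
Inside "mountain lagoon mine flint": head "flint" (specifically "lagoon mine flint"), modifier "mountain".
Inside "lagoon mine flint": head "flint" (specifically "mine flint"), modifier "lagoon".
Inside "mine flint": head "flint", modifier "mine".
Putting it together: [[meadow [mountain [lagoon [mine flint]]]] pot].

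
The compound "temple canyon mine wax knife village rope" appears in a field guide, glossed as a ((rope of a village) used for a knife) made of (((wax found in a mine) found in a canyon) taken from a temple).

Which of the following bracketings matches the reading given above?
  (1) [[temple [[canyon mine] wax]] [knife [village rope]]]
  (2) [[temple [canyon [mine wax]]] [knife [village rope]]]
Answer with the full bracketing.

[[temple [canyon [mine wax]]] [knife [village rope]]]

The paraphrase's head is the "rope" part ("knife village rope"); its modifier is "temple canyon mine wax".
That top-level split, carried through the inner groups, gives [[temple [canyon [mine wax]]] [knife [village rope]]].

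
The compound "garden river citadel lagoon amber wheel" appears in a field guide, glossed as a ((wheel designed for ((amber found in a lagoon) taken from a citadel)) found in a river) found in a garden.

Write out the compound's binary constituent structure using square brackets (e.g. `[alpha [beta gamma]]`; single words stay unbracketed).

At the top level: head "wheel" (specifically "river citadel lagoon amber wheel"); modifier "garden".
Within "river citadel lagoon amber wheel", the head is "wheel" (specifically "citadel lagoon amber wheel") and the modifier is "river".
Within "citadel lagoon amber wheel", the head is "wheel" and the modifier is "citadel lagoon amber".
Within "citadel lagoon amber", the head is "amber" (specifically "lagoon amber") and the modifier is "citadel".
Within "lagoon amber", the head is "amber" and the modifier is "lagoon".
Assembled: [garden [river [[citadel [lagoon amber]] wheel]]].

[garden [river [[citadel [lagoon amber]] wheel]]]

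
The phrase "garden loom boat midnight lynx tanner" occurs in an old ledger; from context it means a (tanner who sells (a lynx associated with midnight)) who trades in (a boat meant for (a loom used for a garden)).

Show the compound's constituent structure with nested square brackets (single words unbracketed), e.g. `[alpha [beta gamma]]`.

At the top level: head "tanner" (specifically "midnight lynx tanner"); modifier "garden loom boat".
"garden loom boat" → head "boat", modifier "garden loom".
"garden loom" → head "loom", modifier "garden".
"midnight lynx tanner" → head "tanner", modifier "midnight lynx".
"midnight lynx" → head "lynx", modifier "midnight".
Assembled: [[[garden loom] boat] [[midnight lynx] tanner]].

[[[garden loom] boat] [[midnight lynx] tanner]]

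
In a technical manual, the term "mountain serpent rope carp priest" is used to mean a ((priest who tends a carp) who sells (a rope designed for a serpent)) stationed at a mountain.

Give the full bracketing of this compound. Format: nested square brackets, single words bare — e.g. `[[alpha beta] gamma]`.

[mountain [[serpent rope] [carp priest]]]

At the top level: head "priest" (specifically "serpent rope carp priest"); modifier "mountain".
Inside "serpent rope carp priest": head "priest" (specifically "carp priest"), modifier "serpent rope".
Inside "serpent rope": head "rope", modifier "serpent".
Inside "carp priest": head "priest", modifier "carp".
Assembled: [mountain [[serpent rope] [carp priest]]].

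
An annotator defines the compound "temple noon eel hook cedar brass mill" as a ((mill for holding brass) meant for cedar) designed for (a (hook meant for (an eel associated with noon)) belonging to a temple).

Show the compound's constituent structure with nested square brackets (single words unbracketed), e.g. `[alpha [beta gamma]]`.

[[temple [[noon eel] hook]] [cedar [brass mill]]]

Overall it is a kind of mill (specifically "cedar brass mill"); the modifier is "temple noon eel hook".
Inside "temple noon eel hook": head "hook" (specifically "noon eel hook"), modifier "temple".
Inside "noon eel hook": head "hook", modifier "noon eel".
Inside "noon eel": head "eel", modifier "noon".
Inside "cedar brass mill": head "mill" (specifically "brass mill"), modifier "cedar".
Inside "brass mill": head "mill", modifier "brass".
So the structure is [[temple [[noon eel] hook]] [cedar [brass mill]]].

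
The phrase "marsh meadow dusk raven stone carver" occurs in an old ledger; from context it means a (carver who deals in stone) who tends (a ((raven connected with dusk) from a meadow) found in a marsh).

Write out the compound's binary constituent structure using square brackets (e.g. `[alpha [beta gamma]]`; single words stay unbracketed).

Whole compound: head "carver" (specifically "stone carver"), modifier "marsh meadow dusk raven".
Inside "marsh meadow dusk raven": head "raven" (specifically "meadow dusk raven"), modifier "marsh".
Inside "meadow dusk raven": head "raven" (specifically "dusk raven"), modifier "meadow".
Inside "dusk raven": head "raven", modifier "dusk".
Inside "stone carver": head "carver", modifier "stone".
Assembled: [[marsh [meadow [dusk raven]]] [stone carver]].

[[marsh [meadow [dusk raven]]] [stone carver]]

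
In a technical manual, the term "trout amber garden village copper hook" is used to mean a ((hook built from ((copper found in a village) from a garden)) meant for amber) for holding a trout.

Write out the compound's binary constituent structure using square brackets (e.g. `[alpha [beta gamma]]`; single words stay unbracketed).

[trout [amber [[garden [village copper]] hook]]]

Whole compound: head "hook" (specifically "amber garden village copper hook"), modifier "trout".
"amber garden village copper hook" → head "hook" (specifically "garden village copper hook"), modifier "amber".
"garden village copper hook" → head "hook", modifier "garden village copper".
"garden village copper" → head "copper" (specifically "village copper"), modifier "garden".
"village copper" → head "copper", modifier "village".
So the structure is [trout [amber [[garden [village copper]] hook]]].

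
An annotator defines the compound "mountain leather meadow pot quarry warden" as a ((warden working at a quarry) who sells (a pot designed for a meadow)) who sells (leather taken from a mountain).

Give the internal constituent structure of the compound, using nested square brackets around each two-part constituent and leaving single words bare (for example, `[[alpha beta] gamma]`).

The outermost head in the paraphrase is "warden" (specifically "meadow pot quarry warden"), modified by "mountain leather".
"mountain leather" → head "leather", modifier "mountain".
"meadow pot quarry warden" → head "warden" (specifically "quarry warden"), modifier "meadow pot".
"meadow pot" → head "pot", modifier "meadow".
"quarry warden" → head "warden", modifier "quarry".
Assembled: [[mountain leather] [[meadow pot] [quarry warden]]].

[[mountain leather] [[meadow pot] [quarry warden]]]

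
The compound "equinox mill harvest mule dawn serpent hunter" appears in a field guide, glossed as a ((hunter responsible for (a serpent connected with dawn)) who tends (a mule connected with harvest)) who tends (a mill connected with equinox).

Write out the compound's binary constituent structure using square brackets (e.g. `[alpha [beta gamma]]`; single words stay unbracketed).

Whole compound: head "hunter" (specifically "harvest mule dawn serpent hunter"), modifier "equinox mill".
Within "equinox mill", the head is "mill" and the modifier is "equinox".
Within "harvest mule dawn serpent hunter", the head is "hunter" (specifically "dawn serpent hunter") and the modifier is "harvest mule".
Within "harvest mule", the head is "mule" and the modifier is "harvest".
Within "dawn serpent hunter", the head is "hunter" and the modifier is "dawn serpent".
Within "dawn serpent", the head is "serpent" and the modifier is "dawn".
Assembled: [[equinox mill] [[harvest mule] [[dawn serpent] hunter]]].

[[equinox mill] [[harvest mule] [[dawn serpent] hunter]]]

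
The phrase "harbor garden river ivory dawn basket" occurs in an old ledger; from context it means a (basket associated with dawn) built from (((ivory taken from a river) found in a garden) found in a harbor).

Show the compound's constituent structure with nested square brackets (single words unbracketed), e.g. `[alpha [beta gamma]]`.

[[harbor [garden [river ivory]]] [dawn basket]]

The outermost head in the paraphrase is "basket" (specifically "dawn basket"), modified by "harbor garden river ivory".
"harbor garden river ivory" → head "ivory" (specifically "garden river ivory"), modifier "harbor".
"garden river ivory" → head "ivory" (specifically "river ivory"), modifier "garden".
"river ivory" → head "ivory", modifier "river".
"dawn basket" → head "basket", modifier "dawn".
Assembled: [[harbor [garden [river ivory]]] [dawn basket]].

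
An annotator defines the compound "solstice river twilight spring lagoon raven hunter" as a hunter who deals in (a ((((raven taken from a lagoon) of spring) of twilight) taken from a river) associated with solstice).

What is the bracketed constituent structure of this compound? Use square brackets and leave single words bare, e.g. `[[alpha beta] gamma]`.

At the top level: head "hunter"; modifier "solstice river twilight spring lagoon raven".
Within "solstice river twilight spring lagoon raven", the head is "raven" (specifically "river twilight spring lagoon raven") and the modifier is "solstice".
Within "river twilight spring lagoon raven", the head is "raven" (specifically "twilight spring lagoon raven") and the modifier is "river".
Within "twilight spring lagoon raven", the head is "raven" (specifically "spring lagoon raven") and the modifier is "twilight".
Within "spring lagoon raven", the head is "raven" (specifically "lagoon raven") and the modifier is "spring".
Within "lagoon raven", the head is "raven" and the modifier is "lagoon".
Assembled: [[solstice [river [twilight [spring [lagoon raven]]]]] hunter].

[[solstice [river [twilight [spring [lagoon raven]]]]] hunter]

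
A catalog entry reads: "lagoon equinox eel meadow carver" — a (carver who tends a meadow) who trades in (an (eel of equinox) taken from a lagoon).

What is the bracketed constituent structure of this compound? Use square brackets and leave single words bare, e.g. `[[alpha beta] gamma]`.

[[lagoon [equinox eel]] [meadow carver]]

Overall it is a kind of carver (specifically "meadow carver"); the modifier is "lagoon equinox eel".
"lagoon equinox eel" → head "eel" (specifically "equinox eel"), modifier "lagoon".
"equinox eel" → head "eel", modifier "equinox".
"meadow carver" → head "carver", modifier "meadow".
Assembled: [[lagoon [equinox eel]] [meadow carver]].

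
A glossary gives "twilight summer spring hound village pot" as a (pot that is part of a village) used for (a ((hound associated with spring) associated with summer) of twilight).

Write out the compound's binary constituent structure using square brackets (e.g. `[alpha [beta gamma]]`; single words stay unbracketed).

At the top level: head "pot" (specifically "village pot"); modifier "twilight summer spring hound".
"twilight summer spring hound" → head "hound" (specifically "summer spring hound"), modifier "twilight".
"summer spring hound" → head "hound" (specifically "spring hound"), modifier "summer".
"spring hound" → head "hound", modifier "spring".
"village pot" → head "pot", modifier "village".
So the structure is [[twilight [summer [spring hound]]] [village pot]].

[[twilight [summer [spring hound]]] [village pot]]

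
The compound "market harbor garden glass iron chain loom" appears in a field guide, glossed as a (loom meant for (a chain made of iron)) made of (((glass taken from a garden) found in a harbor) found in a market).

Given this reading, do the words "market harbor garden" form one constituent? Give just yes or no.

The top-level split is [market harbor garden glass] [iron chain loom]; the full structure is [[market [harbor [garden glass]]] [[iron chain] loom]].
"market harbor garden" straddles a constituent boundary, so it is not a single unit.

no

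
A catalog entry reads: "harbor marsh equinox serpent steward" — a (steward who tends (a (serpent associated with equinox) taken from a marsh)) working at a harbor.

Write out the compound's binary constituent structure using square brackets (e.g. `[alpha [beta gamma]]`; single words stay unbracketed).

Overall it is a kind of steward (specifically "marsh equinox serpent steward"); the modifier is "harbor".
Inside "marsh equinox serpent steward": head "steward", modifier "marsh equinox serpent".
Inside "marsh equinox serpent": head "serpent" (specifically "equinox serpent"), modifier "marsh".
Inside "equinox serpent": head "serpent", modifier "equinox".
Putting it together: [harbor [[marsh [equinox serpent]] steward]].

[harbor [[marsh [equinox serpent]] steward]]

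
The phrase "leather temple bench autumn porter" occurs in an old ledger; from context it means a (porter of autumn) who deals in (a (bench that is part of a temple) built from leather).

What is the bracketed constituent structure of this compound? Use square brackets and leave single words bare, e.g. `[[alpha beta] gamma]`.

[[leather [temple bench]] [autumn porter]]

Overall it is a kind of porter (specifically "autumn porter"); the modifier is "leather temple bench".
Inside "leather temple bench": head "bench" (specifically "temple bench"), modifier "leather".
Inside "temple bench": head "bench", modifier "temple".
Inside "autumn porter": head "porter", modifier "autumn".
So the structure is [[leather [temple bench]] [autumn porter]].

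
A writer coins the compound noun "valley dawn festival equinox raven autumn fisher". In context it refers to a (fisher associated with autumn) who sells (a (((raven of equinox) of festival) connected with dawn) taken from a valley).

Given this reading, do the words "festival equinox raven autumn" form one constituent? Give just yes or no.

The top-level split is [valley dawn festival equinox raven] [autumn fisher]; the full structure is [[valley [dawn [festival [equinox raven]]]] [autumn fisher]].
"festival equinox raven autumn" straddles a constituent boundary, so it is not a single unit.

no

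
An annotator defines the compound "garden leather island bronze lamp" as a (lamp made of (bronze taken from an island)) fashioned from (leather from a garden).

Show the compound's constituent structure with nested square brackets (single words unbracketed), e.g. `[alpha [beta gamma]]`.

Overall it is a kind of lamp (specifically "island bronze lamp"); the modifier is "garden leather".
Within "garden leather", the head is "leather" and the modifier is "garden".
Within "island bronze lamp", the head is "lamp" and the modifier is "island bronze".
Within "island bronze", the head is "bronze" and the modifier is "island".
So the structure is [[garden leather] [[island bronze] lamp]].

[[garden leather] [[island bronze] lamp]]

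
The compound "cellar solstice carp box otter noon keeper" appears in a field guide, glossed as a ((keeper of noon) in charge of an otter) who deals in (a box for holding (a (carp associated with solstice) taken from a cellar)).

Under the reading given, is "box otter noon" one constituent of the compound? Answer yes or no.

The top-level split is [cellar solstice carp box] [otter noon keeper]; the full structure is [[[cellar [solstice carp]] box] [otter [noon keeper]]].
"box otter noon" straddles a constituent boundary, so it is not a single unit.

no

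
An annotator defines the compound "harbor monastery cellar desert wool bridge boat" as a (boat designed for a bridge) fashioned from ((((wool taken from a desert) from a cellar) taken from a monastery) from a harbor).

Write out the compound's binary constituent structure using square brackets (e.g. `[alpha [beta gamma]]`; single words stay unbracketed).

Whole compound: head "boat" (specifically "bridge boat"), modifier "harbor monastery cellar desert wool".
Within "harbor monastery cellar desert wool", the head is "wool" (specifically "monastery cellar desert wool") and the modifier is "harbor".
Within "monastery cellar desert wool", the head is "wool" (specifically "cellar desert wool") and the modifier is "monastery".
Within "cellar desert wool", the head is "wool" (specifically "desert wool") and the modifier is "cellar".
Within "desert wool", the head is "wool" and the modifier is "desert".
Within "bridge boat", the head is "boat" and the modifier is "bridge".
So the structure is [[harbor [monastery [cellar [desert wool]]]] [bridge boat]].

[[harbor [monastery [cellar [desert wool]]]] [bridge boat]]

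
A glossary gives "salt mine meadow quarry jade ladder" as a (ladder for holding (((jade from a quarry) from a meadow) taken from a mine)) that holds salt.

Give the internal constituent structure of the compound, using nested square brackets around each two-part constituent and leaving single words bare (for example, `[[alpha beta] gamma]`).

[salt [[mine [meadow [quarry jade]]] ladder]]

The outermost head in the paraphrase is "ladder" (specifically "mine meadow quarry jade ladder"), modified by "salt".
Within "mine meadow quarry jade ladder", the head is "ladder" and the modifier is "mine meadow quarry jade".
Within "mine meadow quarry jade", the head is "jade" (specifically "meadow quarry jade") and the modifier is "mine".
Within "meadow quarry jade", the head is "jade" (specifically "quarry jade") and the modifier is "meadow".
Within "quarry jade", the head is "jade" and the modifier is "quarry".
Assembled: [salt [[mine [meadow [quarry jade]]] ladder]].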